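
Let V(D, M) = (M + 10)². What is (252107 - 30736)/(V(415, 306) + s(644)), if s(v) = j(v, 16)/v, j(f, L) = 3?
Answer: 142562924/64307267 ≈ 2.2169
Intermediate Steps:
V(D, M) = (10 + M)²
s(v) = 3/v
(252107 - 30736)/(V(415, 306) + s(644)) = (252107 - 30736)/((10 + 306)² + 3/644) = 221371/(316² + 3*(1/644)) = 221371/(99856 + 3/644) = 221371/(64307267/644) = 221371*(644/64307267) = 142562924/64307267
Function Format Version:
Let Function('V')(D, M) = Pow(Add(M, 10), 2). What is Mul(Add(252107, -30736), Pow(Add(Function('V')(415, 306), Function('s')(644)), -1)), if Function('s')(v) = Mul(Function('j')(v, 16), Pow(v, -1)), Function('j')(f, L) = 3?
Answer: Rational(142562924, 64307267) ≈ 2.2169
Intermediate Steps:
Function('V')(D, M) = Pow(Add(10, M), 2)
Function('s')(v) = Mul(3, Pow(v, -1))
Mul(Add(252107, -30736), Pow(Add(Function('V')(415, 306), Function('s')(644)), -1)) = Mul(Add(252107, -30736), Pow(Add(Pow(Add(10, 306), 2), Mul(3, Pow(644, -1))), -1)) = Mul(221371, Pow(Add(Pow(316, 2), Mul(3, Rational(1, 644))), -1)) = Mul(221371, Pow(Add(99856, Rational(3, 644)), -1)) = Mul(221371, Pow(Rational(64307267, 644), -1)) = Mul(221371, Rational(644, 64307267)) = Rational(142562924, 64307267)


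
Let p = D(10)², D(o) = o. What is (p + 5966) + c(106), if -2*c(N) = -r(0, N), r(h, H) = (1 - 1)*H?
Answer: 6066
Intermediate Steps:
p = 100 (p = 10² = 100)
r(h, H) = 0 (r(h, H) = 0*H = 0)
c(N) = 0 (c(N) = -(-1)*0/2 = -½*0 = 0)
(p + 5966) + c(106) = (100 + 5966) + 0 = 6066 + 0 = 6066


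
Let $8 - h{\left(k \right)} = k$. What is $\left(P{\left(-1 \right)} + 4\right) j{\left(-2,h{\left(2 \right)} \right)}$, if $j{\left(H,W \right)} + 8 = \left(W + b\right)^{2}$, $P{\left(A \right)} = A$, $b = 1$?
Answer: $123$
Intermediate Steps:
$h{\left(k \right)} = 8 - k$
$j{\left(H,W \right)} = -8 + \left(1 + W\right)^{2}$ ($j{\left(H,W \right)} = -8 + \left(W + 1\right)^{2} = -8 + \left(1 + W\right)^{2}$)
$\left(P{\left(-1 \right)} + 4\right) j{\left(-2,h{\left(2 \right)} \right)} = \left(-1 + 4\right) \left(-8 + \left(1 + \left(8 - 2\right)\right)^{2}\right) = 3 \left(-8 + \left(1 + \left(8 - 2\right)\right)^{2}\right) = 3 \left(-8 + \left(1 + 6\right)^{2}\right) = 3 \left(-8 + 7^{2}\right) = 3 \left(-8 + 49\right) = 3 \cdot 41 = 123$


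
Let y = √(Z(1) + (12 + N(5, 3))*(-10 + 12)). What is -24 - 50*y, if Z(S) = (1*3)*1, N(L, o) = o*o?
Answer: -24 - 150*√5 ≈ -359.41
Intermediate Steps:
N(L, o) = o²
Z(S) = 3 (Z(S) = 3*1 = 3)
y = 3*√5 (y = √(3 + (12 + 3²)*(-10 + 12)) = √(3 + (12 + 9)*2) = √(3 + 21*2) = √(3 + 42) = √45 = 3*√5 ≈ 6.7082)
-24 - 50*y = -24 - 150*√5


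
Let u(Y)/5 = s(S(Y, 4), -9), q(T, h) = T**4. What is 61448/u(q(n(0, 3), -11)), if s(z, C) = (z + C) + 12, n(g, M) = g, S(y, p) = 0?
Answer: 61448/15 ≈ 4096.5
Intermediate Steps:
s(z, C) = 12 + C + z (s(z, C) = (C + z) + 12 = 12 + C + z)
u(Y) = 15 (u(Y) = 5*(12 - 9 + 0) = 5*3 = 15)
61448/u(q(n(0, 3), -11)) = 61448/15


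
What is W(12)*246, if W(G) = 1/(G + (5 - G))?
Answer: 246/5 ≈ 49.200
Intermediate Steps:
W(G) = ⅕ (W(G) = 1/5 = ⅕)
W(12)*246 = (⅕)*246 = 246/5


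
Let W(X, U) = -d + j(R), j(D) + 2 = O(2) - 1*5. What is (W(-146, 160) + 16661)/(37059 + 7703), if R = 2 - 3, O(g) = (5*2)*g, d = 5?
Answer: 16669/44762 ≈ 0.37239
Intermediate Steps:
O(g) = 10*g
R = -1
j(D) = 13 (j(D) = -2 + (10*2 - 1*5) = -2 + (20 - 5) = -2 + 15 = 13)
W(X, U) = 8 (W(X, U) = -1*5 + 13 = -5 + 13 = 8)
(W(-146, 160) + 16661)/(37059 + 7703) = (8 + 16661)/(37059 + 7703) = 16669/44762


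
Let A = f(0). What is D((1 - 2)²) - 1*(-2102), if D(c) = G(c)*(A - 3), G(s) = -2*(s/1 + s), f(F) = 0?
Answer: 2114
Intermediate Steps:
A = 0
G(s) = -4*s (G(s) = -2*(s*1 + s) = -2*(s + s) = -4*s)
D(c) = 12*c (D(c) = (-4*c)*(0 - 3) = -4*c*(-3) = 12*c)
D((1 - 2)²) - 1*(-2102) = 12*(1 - 2)² - 1*(-2102) = 12*(-1)² + 2102 = 12*1 + 2102 = 12 + 2102 = 2114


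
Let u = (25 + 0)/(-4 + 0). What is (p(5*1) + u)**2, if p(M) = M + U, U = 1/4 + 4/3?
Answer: 1/9 ≈ 0.11111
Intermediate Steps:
U = 19/12 (U = 1*(1/4) + 4*(1/3) = 1/4 + 4/3 = 19/12 ≈ 1.5833)
p(M) = 19/12 + M (p(M) = M + 19/12 = 19/12 + M)
u = -25/4 (u = 25/(-4) = 25*(-1/4) = -25/4 ≈ -6.2500)
(p(5*1) + u)**2 = ((19/12 + 5*1) - 25/4)**2 = ((19/12 + 5) - 25/4)**2 = (79/12 - 25/4)**2 = (1/3)**2 = 1/9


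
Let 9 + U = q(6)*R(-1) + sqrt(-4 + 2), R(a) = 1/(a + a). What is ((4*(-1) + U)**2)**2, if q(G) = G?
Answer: (-16 + I*sqrt(2))**4 ≈ 62468.0 - 22989.0*I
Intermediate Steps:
R(a) = 1/(2*a)
U = -12 + I*sqrt(2) (U = -9 + (6*((1/2)/(-1)) + sqrt(-4 + 2)) = -9 + (6*((1/2)*(-1)) + sqrt(-2)) = -9 + (6*(-1/2) + I*sqrt(2)) = -9 + (-3 + I*sqrt(2)) = -12 + I*sqrt(2) ≈ -12.0 + 1.4142*I)
((4*(-1) + U)**2)**2 = ((4*(-1) + (-12 + I*sqrt(2)))**2)**2 = ((-4 + (-12 + I*sqrt(2)))**2)**2 = ((-16 + I*sqrt(2))**2)**2 = (-16 + I*sqrt(2))**4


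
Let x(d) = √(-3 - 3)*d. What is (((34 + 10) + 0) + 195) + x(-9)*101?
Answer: 239 - 909*I*√6 ≈ 239.0 - 2226.6*I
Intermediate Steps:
x(d) = I*d*√6 (x(d) = √(-6)*d = (I*√6)*d = I*d*√6)
(((34 + 10) + 0) + 195) + x(-9)*101 = (((34 + 10) + 0) + 195) + (I*(-9)*√6)*101 = ((44 + 0) + 195) - 9*I*√6*101 = (44 + 195) - 909*I*√6 = 239 - 909*I*√6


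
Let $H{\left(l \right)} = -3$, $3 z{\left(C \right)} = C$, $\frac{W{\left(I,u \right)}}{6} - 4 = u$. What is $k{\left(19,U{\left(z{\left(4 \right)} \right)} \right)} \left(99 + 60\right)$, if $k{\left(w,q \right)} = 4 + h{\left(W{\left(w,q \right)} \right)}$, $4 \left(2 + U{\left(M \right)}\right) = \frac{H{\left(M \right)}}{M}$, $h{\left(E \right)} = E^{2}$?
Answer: $\frac{797703}{64} \approx 12464.0$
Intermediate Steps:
$W{\left(I,u \right)} = 24 + 6 u$
$z{\left(C \right)} = \frac{C}{3}$
$U{\left(M \right)} = -2 - \frac{3}{4 M}$ ($U{\left(M \right)} = -2 + \frac{\left(-3\right) \frac{1}{M}}{4} = -2 - \frac{3}{4 M}$)
$k{\left(w,q \right)} = 4 + \left(24 + 6 q\right)^{2}$
$k{\left(19,U{\left(z{\left(4 \right)} \right)} \right)} \left(99 + 60\right) = \left(4 + 36 \left(4 - \left(2 + \frac{3}{4 \cdot \frac{1}{3} \cdot 4}\right)\right)^{2}\right) \left(99 + 60\right) = \left(4 + 36 \left(4 - \left(2 + \frac{3}{4 \cdot \frac{4}{3}}\right)\right)^{2}\right) 159 = \left(4 + 36 \left(4 - \frac{41}{16}\right)^{2}\right) 159 = \left(4 + 36 \left(\frac{23}{16}\right)^{2}\right) 159 = \left(4 + 36 \cdot \frac{529}{256}\right) 159 = \left(4 + \frac{4761}{64}\right) 159 = \frac{5017}{64} \cdot 159 = \frac{797703}{64}$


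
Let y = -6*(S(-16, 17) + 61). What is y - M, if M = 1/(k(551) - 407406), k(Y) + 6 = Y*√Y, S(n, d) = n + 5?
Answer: -49745175670488/165817253593 + 551*√551/165817253593 ≈ -300.00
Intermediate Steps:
S(n, d) = 5 + n
k(Y) = -6 + Y^(3/2) (k(Y) = -6 + Y*√Y = -6 + Y^(3/2))
y = -300 (y = -6*((5 - 16) + 61) = -6*(-11 + 61) = -6*50 = -300)
M = 1/(-407412 + 551*√551) (M = 1/((-6 + 551^(3/2)) - 407406) = 1/((-6 + 551*√551) - 407406) = 1/(-407412 + 551*√551) ≈ -2.5350e-6)
y - M = -300 - (-407412/165817253593 - 551*√551/165817253593) = -300 + (407412/165817253593 + 551*√551/165817253593) = -49745175670488/165817253593 + 551*√551/165817253593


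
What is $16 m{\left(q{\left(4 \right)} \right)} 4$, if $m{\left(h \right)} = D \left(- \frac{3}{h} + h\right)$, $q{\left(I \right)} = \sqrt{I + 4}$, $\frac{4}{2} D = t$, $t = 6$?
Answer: $240 \sqrt{2} \approx 339.41$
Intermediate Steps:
$D = 3$ ($D = \frac{1}{2} \cdot 6 = 3$)
$q{\left(I \right)} = \sqrt{4 + I}$
$m{\left(h \right)} = - \frac{9}{h} + 3 h$ ($m{\left(h \right)} = 3 \left(- \frac{3}{h} + h\right) = 3 \left(h - \frac{3}{h}\right) = - \frac{9}{h} + 3 h$)
$16 m{\left(q{\left(4 \right)} \right)} 4 = 16 \left(- \frac{9}{\sqrt{4 + 4}} + 3 \sqrt{4 + 4}\right) 4 = 16 \left(- \frac{9}{\sqrt{8}} + 3 \sqrt{8}\right) 4 = 16 \left(- \frac{9}{2 \sqrt{2}} + 3 \cdot 2 \sqrt{2}\right) 4 = 16 \left(- 9 \frac{\sqrt{2}}{4} + 6 \sqrt{2}\right) 4 = 16 \left(- \frac{9 \sqrt{2}}{4} + 6 \sqrt{2}\right) 4 = 16 \frac{15 \sqrt{2}}{4} \cdot 4 = 60 \sqrt{2} \cdot 4 = 240 \sqrt{2}$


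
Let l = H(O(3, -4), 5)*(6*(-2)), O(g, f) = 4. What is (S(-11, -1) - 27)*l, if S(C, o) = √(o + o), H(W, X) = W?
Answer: 1296 - 48*I*√2 ≈ 1296.0 - 67.882*I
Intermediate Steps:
S(C, o) = √2*√o (S(C, o) = √(2*o) = √2*√o)
l = -48 (l = 4*(6*(-2)) = 4*(-12) = -48)
(S(-11, -1) - 27)*l = (√2*√(-1) - 27)*(-48) = (√2*I - 27)*(-48) = (I*√2 - 27)*(-48) = (-27 + I*√2)*(-48) = 1296 - 48*I*√2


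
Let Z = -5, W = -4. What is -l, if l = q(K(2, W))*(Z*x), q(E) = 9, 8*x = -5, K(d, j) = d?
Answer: -225/8 ≈ -28.125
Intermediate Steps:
x = -5/8 (x = (⅛)*(-5) = -5/8 ≈ -0.62500)
l = 225/8 (l = 9*(-5*(-5/8)) = 9*(25/8) = 225/8 ≈ 28.125)
-l = -1*225/8 = -225/8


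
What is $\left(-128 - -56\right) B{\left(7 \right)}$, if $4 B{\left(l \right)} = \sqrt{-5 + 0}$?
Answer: $- 18 i \sqrt{5} \approx - 40.249 i$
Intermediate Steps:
$B{\left(l \right)} = \frac{i \sqrt{5}}{4}$ ($B{\left(l \right)} = \frac{\sqrt{-5 + 0}}{4} = \frac{\sqrt{-5}}{4} = \frac{i \sqrt{5}}{4}$)
$\left(-128 - -56\right) B{\left(7 \right)} = \left(-128 - -56\right) \frac{i \sqrt{5}}{4} = \left(-128 + 56\right) \frac{i \sqrt{5}}{4} = - 72 \frac{i \sqrt{5}}{4} = - 18 i \sqrt{5}$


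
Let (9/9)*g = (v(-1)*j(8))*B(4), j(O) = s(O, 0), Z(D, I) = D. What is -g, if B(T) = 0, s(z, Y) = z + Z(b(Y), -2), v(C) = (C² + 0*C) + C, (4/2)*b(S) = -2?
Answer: 0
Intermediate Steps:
b(S) = -1 (b(S) = (½)*(-2) = -1)
v(C) = C + C² (v(C) = (C² + 0) + C = C² + C = C + C²)
s(z, Y) = -1 + z (s(z, Y) = z - 1 = -1 + z)
j(O) = -1 + O
g = 0 (g = ((-(1 - 1))*(-1 + 8))*0 = (-1*0*7)*0 = (0*7)*0 = 0*0 = 0)
-g = -1*0 = 0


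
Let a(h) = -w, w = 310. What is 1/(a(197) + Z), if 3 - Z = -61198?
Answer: 1/60891 ≈ 1.6423e-5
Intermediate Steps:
Z = 61201 (Z = 3 - 1*(-61198) = 3 + 61198 = 61201)
a(h) = -310 (a(h) = -1*310 = -310)
1/(a(197) + Z) = 1/(-310 + 61201) = 1/60891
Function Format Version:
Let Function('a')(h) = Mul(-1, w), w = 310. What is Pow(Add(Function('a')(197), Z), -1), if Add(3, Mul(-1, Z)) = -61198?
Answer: Rational(1, 60891) ≈ 1.6423e-5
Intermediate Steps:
Z = 61201 (Z = Add(3, Mul(-1, -61198)) = Add(3, 61198) = 61201)
Function('a')(h) = -310 (Function('a')(h) = Mul(-1, 310) = -310)
Pow(Add(Function('a')(197), Z), -1) = Pow(Add(-310, 61201), -1) = Pow(60891, -1) = Rational(1, 60891)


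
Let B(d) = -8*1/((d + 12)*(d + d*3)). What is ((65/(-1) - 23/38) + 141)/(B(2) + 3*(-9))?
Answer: -20055/7201 ≈ -2.7850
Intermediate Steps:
B(d) = -2/(d*(12 + d)) (B(d) = -8*1/((12 + d)*(d + 3*d)) = -8*1/(4*d*(12 + d)) = -2/(d*(12 + d)))
((65/(-1) - 23/38) + 141)/(B(2) + 3*(-9)) = ((65/(-1) - 23/38) + 141)/(-2/(2*(12 + 2)) + 3*(-9)) = ((65*(-1) - 23*1/38) + 141)/(-2*1/2/14 - 27) = ((-65 - 23/38) + 141)/(-2*1/2*1/14 - 27) = (-2493/38 + 141)/(-1/14 - 27) = (2865/38)/(-379/14) = -14/379*2865/38 = -20055/7201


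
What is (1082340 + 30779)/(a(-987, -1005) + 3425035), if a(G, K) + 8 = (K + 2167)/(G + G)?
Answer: 156949779/482928724 ≈ 0.32500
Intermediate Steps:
a(G, K) = -8 + (2167 + K)/(2*G) (a(G, K) = -8 + (K + 2167)/(G + G) = -8 + (2167 + K)/((2*G)) = -8 + (2167 + K)*(1/(2*G)) = -8 + (2167 + K)/(2*G))
(1082340 + 30779)/(a(-987, -1005) + 3425035) = (1082340 + 30779)/((½)*(2167 - 1005 - 16*(-987))/(-987) + 3425035) = 1113119/((½)*(-1/987)*(2167 - 1005 + 15792) + 3425035) = 1113119/((½)*(-1/987)*16954 + 3425035) = 1113119/(-1211/141 + 3425035) = 1113119/(482928724/141) = 1113119*(141/482928724) = 156949779/482928724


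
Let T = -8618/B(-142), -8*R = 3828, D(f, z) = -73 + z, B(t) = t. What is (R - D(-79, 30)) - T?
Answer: -70459/142 ≈ -496.19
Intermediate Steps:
R = -957/2 (R = -1/8*3828 = -957/2 ≈ -478.50)
T = 4309/71 (T = -8618/(-142) = -8618*(-1/142) = 4309/71 ≈ 60.690)
(R - D(-79, 30)) - T = (-957/2 - (-73 + 30)) - 1*4309/71 = (-957/2 - 1*(-43)) - 4309/71 = (-957/2 + 43) - 4309/71 = -871/2 - 4309/71 = -70459/142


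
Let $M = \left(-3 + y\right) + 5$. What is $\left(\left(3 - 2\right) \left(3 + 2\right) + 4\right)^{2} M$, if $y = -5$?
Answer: $-243$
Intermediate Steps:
$M = -3$ ($M = \left(-3 - 5\right) + 5 = -8 + 5 = -3$)
$\left(\left(3 - 2\right) \left(3 + 2\right) + 4\right)^{2} M = \left(\left(3 - 2\right) \left(3 + 2\right) + 4\right)^{2} \left(-3\right) = \left(1 \cdot 5 + 4\right)^{2} \left(-3\right) = \left(5 + 4\right)^{2} \left(-3\right) = 9^{2} \left(-3\right) = 81 \left(-3\right) = -243$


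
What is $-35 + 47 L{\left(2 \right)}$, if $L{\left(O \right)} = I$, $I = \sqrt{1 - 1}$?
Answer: $-35$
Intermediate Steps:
$I = 0$ ($I = \sqrt{0} = 0$)
$L{\left(O \right)} = 0$
$-35 + 47 L{\left(2 \right)} = -35 + 47 \cdot 0 = -35 + 0 = -35$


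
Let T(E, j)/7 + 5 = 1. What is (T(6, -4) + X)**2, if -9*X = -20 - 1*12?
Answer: 48400/81 ≈ 597.53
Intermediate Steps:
X = 32/9 (X = -(-20 - 1*12)/9 = -(-20 - 12)/9 = -1/9*(-32) = 32/9 ≈ 3.5556)
T(E, j) = -28 (T(E, j) = -35 + 7*1 = -35 + 7 = -28)
(T(6, -4) + X)**2 = (-28 + 32/9)**2 = (-220/9)**2 = 48400/81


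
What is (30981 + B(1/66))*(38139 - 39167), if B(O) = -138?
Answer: -31706604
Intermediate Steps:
(30981 + B(1/66))*(38139 - 39167) = (30981 - 138)*(38139 - 39167) = 30843*(-1028) = -31706604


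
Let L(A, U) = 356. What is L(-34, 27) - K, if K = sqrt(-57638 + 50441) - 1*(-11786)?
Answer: -11430 - I*sqrt(7197) ≈ -11430.0 - 84.835*I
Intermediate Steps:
K = 11786 + I*sqrt(7197) (K = sqrt(-7197) + 11786 = I*sqrt(7197) + 11786 = 11786 + I*sqrt(7197) ≈ 11786.0 + 84.835*I)
L(-34, 27) - K = 356 - (11786 + I*sqrt(7197)) = 356 + (-11786 - I*sqrt(7197)) = -11430 - I*sqrt(7197)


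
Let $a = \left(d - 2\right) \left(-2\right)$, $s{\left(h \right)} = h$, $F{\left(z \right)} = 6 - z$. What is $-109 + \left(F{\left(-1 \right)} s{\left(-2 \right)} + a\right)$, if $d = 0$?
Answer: $-119$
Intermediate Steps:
$a = 4$ ($a = \left(0 - 2\right) \left(-2\right) = \left(-2\right) \left(-2\right) = 4$)
$-109 + \left(F{\left(-1 \right)} s{\left(-2 \right)} + a\right) = -109 + \left(\left(6 - -1\right) \left(-2\right) + 4\right) = -109 + \left(\left(6 + 1\right) \left(-2\right) + 4\right) = -109 + \left(7 \left(-2\right) + 4\right) = -109 + \left(-14 + 4\right) = -109 - 10 = -119$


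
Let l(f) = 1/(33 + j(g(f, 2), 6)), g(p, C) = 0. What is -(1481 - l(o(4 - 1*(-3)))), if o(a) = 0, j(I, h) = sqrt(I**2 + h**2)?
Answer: -57758/39 ≈ -1481.0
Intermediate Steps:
l(f) = 1/39 (l(f) = 1/(33 + sqrt(0**2 + 6**2)) = 1/(33 + sqrt(0 + 36)) = 1/(33 + sqrt(36)) = 1/(33 + 6) = 1/39)
-(1481 - l(o(4 - 1*(-3)))) = -(1481 - 1*1/39) = -(1481 - 1/39) = -1*57758/39 = -57758/39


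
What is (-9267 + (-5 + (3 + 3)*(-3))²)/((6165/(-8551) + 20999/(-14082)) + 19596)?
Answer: -1052187860316/2359389528493 ≈ -0.44596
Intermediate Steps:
(-9267 + (-5 + (3 + 3)*(-3))²)/((6165/(-8551) + 20999/(-14082)) + 19596) = (-9267 + (-5 + 6*(-3))²)/((6165*(-1/8551) + 20999*(-1/14082)) + 19596) = (-9267 + (-5 - 18)²)/((-6165/8551 - 20999/14082) + 19596) = (-9267 + (-23)²)/(-266377979/120415182 + 19596) = (-9267 + 529)/(2359389528493/120415182) = -8738*120415182/2359389528493 = -1052187860316/2359389528493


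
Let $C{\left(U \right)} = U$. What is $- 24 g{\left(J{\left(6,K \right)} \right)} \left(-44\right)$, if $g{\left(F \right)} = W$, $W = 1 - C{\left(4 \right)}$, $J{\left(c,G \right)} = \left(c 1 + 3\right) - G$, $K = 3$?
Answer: $-3168$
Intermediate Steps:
$J{\left(c,G \right)} = 3 + c - G$ ($J{\left(c,G \right)} = \left(c + 3\right) - G = \left(3 + c\right) - G = 3 + c - G$)
$W = -3$ ($W = 1 - 4 = -3$)
$g{\left(F \right)} = -3$
$- 24 g{\left(J{\left(6,K \right)} \right)} \left(-44\right) = \left(-24\right) \left(-3\right) \left(-44\right) = 72 \left(-44\right) = -3168$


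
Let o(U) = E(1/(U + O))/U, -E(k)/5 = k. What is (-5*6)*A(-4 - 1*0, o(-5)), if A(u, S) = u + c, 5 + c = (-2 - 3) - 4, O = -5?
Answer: 540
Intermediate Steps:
E(k) = -5*k
c = -14 (c = -5 + ((-2 - 3) - 4) = -5 + (-5 - 4) = -5 - 9 = -14)
o(U) = -5/(U*(-5 + U)) (o(U) = (-5/(U - 5))/U = (-5/(-5 + U))/U = -5/(U*(-5 + U)))
A(u, S) = -14 + u (A(u, S) = u - 14 = -14 + u)
(-5*6)*A(-4 - 1*0, o(-5)) = (-5*6)*(-14 + (-4 - 1*0)) = -30*(-14 + (-4 + 0)) = -30*(-14 - 4) = -30*(-18) = 540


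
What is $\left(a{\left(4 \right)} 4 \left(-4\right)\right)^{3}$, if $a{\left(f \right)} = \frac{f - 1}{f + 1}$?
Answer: $- \frac{110592}{125} \approx -884.74$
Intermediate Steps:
$a{\left(f \right)} = \frac{-1 + f}{1 + f}$
$\left(a{\left(4 \right)} 4 \left(-4\right)\right)^{3} = \left(\frac{-1 + 4}{1 + 4} \cdot 4 \left(-4\right)\right)^{3} = \left(\frac{1}{5} \cdot 3 \cdot 4 \left(-4\right)\right)^{3} = \left(\frac{3}{5} \cdot 4 \left(-4\right)\right)^{3} = \left(\frac{12}{5} \left(-4\right)\right)^{3} = \left(- \frac{48}{5}\right)^{3} = - \frac{110592}{125}$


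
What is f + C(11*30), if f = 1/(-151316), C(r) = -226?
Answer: -34197417/151316 ≈ -226.00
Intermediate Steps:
f = -1/151316 ≈ -6.6087e-6
f + C(11*30) = -1/151316 - 226 = -34197417/151316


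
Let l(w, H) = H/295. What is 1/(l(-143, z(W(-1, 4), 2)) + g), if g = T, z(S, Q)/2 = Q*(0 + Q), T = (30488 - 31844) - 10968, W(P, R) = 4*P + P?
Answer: -295/3635572 ≈ -8.1143e-5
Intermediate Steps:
W(P, R) = 5*P
T = -12324 (T = -1356 - 10968 = -12324)
z(S, Q) = 2*Q**2 (z(S, Q) = 2*(Q*(0 + Q)) = 2*(Q*Q) = 2*Q**2)
g = -12324
l(w, H) = H/295 (l(w, H) = H*(1/295) = H/295)
1/(l(-143, z(W(-1, 4), 2)) + g) = 1/((2*2**2)/295 - 12324) = 1/((2*4)/295 - 12324) = 1/((1/295)*8 - 12324) = 1/(8/295 - 12324) = 1/(-3635572/295) = -295/3635572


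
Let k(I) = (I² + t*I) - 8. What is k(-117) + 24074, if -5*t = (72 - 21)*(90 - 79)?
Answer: 254412/5 ≈ 50882.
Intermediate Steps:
t = -561/5 (t = -(72 - 21)*(90 - 79)/5 = -51*11/5 = -⅕*561 = -561/5 ≈ -112.20)
k(I) = -8 + I² - 561*I/5 (k(I) = (I² - 561*I/5) - 8 = -8 + I² - 561*I/5)
k(-117) + 24074 = (-8 + (-117)² - 561/5*(-117)) + 24074 = (-8 + 13689 + 65637/5) + 24074 = 134042/5 + 24074 = 254412/5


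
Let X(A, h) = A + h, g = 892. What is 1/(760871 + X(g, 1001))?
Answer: 1/762764 ≈ 1.3110e-6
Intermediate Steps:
1/(760871 + X(g, 1001)) = 1/(760871 + (892 + 1001)) = 1/(760871 + 1893) = 1/762764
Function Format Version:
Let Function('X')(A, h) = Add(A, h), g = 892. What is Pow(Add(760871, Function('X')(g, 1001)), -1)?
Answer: Rational(1, 762764) ≈ 1.3110e-6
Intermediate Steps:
Pow(Add(760871, Function('X')(g, 1001)), -1) = Pow(Add(760871, Add(892, 1001)), -1) = Pow(Add(760871, 1893), -1) = Pow(762764, -1) = Rational(1, 762764)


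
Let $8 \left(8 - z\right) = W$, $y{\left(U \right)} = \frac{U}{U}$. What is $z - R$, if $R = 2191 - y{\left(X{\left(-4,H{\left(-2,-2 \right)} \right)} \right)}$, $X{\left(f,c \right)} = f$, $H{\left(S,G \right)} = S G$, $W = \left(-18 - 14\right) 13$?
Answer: $-2130$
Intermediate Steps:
$W = -416$ ($W = \left(-32\right) 13 = -416$)
$H{\left(S,G \right)} = G S$
$y{\left(U \right)} = 1$
$z = 60$ ($z = 8 - -52 = 8 + 52 = 60$)
$R = 2190$ ($R = 2191 - 1 = 2190$)
$z - R = 60 - 2190 = -2130$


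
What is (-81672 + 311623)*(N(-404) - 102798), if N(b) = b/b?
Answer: -23638272947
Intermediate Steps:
N(b) = 1
(-81672 + 311623)*(N(-404) - 102798) = (-81672 + 311623)*(1 - 102798) = 229951*(-102797) = -23638272947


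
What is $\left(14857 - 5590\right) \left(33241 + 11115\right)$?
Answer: $411047052$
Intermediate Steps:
$\left(14857 - 5590\right) \left(33241 + 11115\right) = 9267 \cdot 44356 = 411047052$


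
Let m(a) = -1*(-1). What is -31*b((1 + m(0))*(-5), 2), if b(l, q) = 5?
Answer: -155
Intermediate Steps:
m(a) = 1
-31*b((1 + m(0))*(-5), 2) = -31*5 = -155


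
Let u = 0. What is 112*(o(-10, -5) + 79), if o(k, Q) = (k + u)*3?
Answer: 5488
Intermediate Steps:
o(k, Q) = 3*k (o(k, Q) = (k + 0)*3 = k*3 = 3*k)
112*(o(-10, -5) + 79) = 112*(3*(-10) + 79) = 112*(-30 + 79) = 112*49 = 5488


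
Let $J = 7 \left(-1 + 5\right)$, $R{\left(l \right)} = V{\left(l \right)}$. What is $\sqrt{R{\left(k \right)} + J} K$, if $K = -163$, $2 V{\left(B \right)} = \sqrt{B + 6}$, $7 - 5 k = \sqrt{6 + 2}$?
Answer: $- \frac{163 \sqrt{2800 + 10 \sqrt{5} \sqrt{37 - 2 \sqrt{2}}}}{10} \approx -882.42$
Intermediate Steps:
$k = \frac{7}{5} - \frac{2 \sqrt{2}}{5}$ ($k = \frac{7}{5} - \frac{\sqrt{6 + 2}}{5} = \frac{7}{5} - \frac{\sqrt{8}}{5} = \frac{7}{5} - \frac{2 \sqrt{2}}{5} \approx 0.83431$)
$V{\left(B \right)} = \frac{\sqrt{6 + B}}{2}$ ($V{\left(B \right)} = \frac{\sqrt{B + 6}}{2} = \frac{\sqrt{6 + B}}{2}$)
$R{\left(l \right)} = \frac{\sqrt{6 + l}}{2}$
$J = 28$ ($J = 7 \cdot 4 = 28$)
$\sqrt{R{\left(k \right)} + J} K = \sqrt{\frac{\sqrt{6 + \left(\frac{7}{5} - \frac{2 \sqrt{2}}{5}\right)}}{2} + 28} \left(-163\right) = \sqrt{\frac{\sqrt{\frac{37}{5} - \frac{2 \sqrt{2}}{5}}}{2} + 28} \left(-163\right) = \sqrt{28 + \frac{\sqrt{\frac{37}{5} - \frac{2 \sqrt{2}}{5}}}{2}} \left(-163\right) = - 163 \sqrt{28 + \frac{\sqrt{\frac{37}{5} - \frac{2 \sqrt{2}}{5}}}{2}}$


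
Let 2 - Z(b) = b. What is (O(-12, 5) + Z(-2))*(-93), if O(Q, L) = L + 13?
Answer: -2046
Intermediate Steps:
O(Q, L) = 13 + L
Z(b) = 2 - b
(O(-12, 5) + Z(-2))*(-93) = ((13 + 5) + (2 - 1*(-2)))*(-93) = (18 + (2 + 2))*(-93) = (18 + 4)*(-93) = 22*(-93) = -2046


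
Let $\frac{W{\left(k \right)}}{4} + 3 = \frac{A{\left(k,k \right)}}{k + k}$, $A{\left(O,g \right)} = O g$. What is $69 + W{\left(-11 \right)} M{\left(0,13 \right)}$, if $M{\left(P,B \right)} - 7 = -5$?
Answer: $1$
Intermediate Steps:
$M{\left(P,B \right)} = 2$ ($M{\left(P,B \right)} = 7 - 5 = 2$)
$W{\left(k \right)} = -12 + 2 k$ ($W{\left(k \right)} = -12 + 4 \frac{k k}{k + k} = -12 + 4 \frac{k^{2}}{2 k} = -12 + 4 k^{2} \frac{1}{2 k} = -12 + 4 \frac{k}{2} = -12 + 2 k$)
$69 + W{\left(-11 \right)} M{\left(0,13 \right)} = 69 + \left(-12 + 2 \left(-11\right)\right) 2 = 69 + \left(-12 - 22\right) 2 = 69 - 68 = 1$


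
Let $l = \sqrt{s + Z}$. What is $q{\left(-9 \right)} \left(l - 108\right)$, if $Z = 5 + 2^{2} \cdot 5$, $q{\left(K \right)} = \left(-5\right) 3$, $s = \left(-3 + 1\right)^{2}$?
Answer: $1620 - 15 \sqrt{29} \approx 1539.2$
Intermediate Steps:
$s = 4$ ($s = \left(-2\right)^{2} = 4$)
$q{\left(K \right)} = -15$
$Z = 25$ ($Z = 5 + 4 \cdot 5 = 5 + 20 = 25$)
$l = \sqrt{29}$ ($l = \sqrt{4 + 25} = \sqrt{29} \approx 5.3852$)
$q{\left(-9 \right)} \left(l - 108\right) = - 15 \left(\sqrt{29} - 108\right) = - 15 \left(-108 + \sqrt{29}\right) = 1620 - 15 \sqrt{29}$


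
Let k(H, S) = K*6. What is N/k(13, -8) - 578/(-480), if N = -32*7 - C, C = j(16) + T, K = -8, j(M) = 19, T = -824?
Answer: -109/10 ≈ -10.900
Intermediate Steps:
C = -805 (C = 19 - 824 = -805)
N = 581 (N = -32*7 - 1*(-805) = -224 + 805 = 581)
k(H, S) = -48 (k(H, S) = -8*6 = -48)
N/k(13, -8) - 578/(-480) = 581/(-48) - 578/(-480) = 581*(-1/48) - 578*(-1/480) = -581/48 + 289/240 = -109/10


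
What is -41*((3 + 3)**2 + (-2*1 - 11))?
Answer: -943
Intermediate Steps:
-41*((3 + 3)**2 + (-2*1 - 11)) = -41*(6**2 + (-2 - 11)) = -41*(36 - 13) = -41*23 = -943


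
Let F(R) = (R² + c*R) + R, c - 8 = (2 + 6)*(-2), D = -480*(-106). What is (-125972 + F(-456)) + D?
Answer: 136036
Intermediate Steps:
D = 50880
c = -8 (c = 8 + (2 + 6)*(-2) = 8 + 8*(-2) = 8 - 16 = -8)
F(R) = R² - 7*R (F(R) = (R² - 8*R) + R = R² - 7*R)
(-125972 + F(-456)) + D = (-125972 - 456*(-7 - 456)) + 50880 = (-125972 - 456*(-463)) + 50880 = (-125972 + 211128) + 50880 = 85156 + 50880 = 136036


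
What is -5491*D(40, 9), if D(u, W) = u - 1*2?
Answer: -208658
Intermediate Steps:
D(u, W) = -2 + u (D(u, W) = u - 2 = -2 + u)
-5491*D(40, 9) = -5491*(-2 + 40) = -5491*38 = -208658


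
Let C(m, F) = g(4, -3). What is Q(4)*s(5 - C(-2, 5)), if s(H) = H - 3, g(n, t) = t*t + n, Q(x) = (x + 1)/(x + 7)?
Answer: -5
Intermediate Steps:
Q(x) = (1 + x)/(7 + x)
g(n, t) = n + t² (g(n, t) = t² + n = n + t²)
C(m, F) = 13 (C(m, F) = 4 + (-3)² = 4 + 9 = 13)
s(H) = -3 + H
Q(4)*s(5 - C(-2, 5)) = ((1 + 4)/(7 + 4))*(-3 + (5 - 1*13)) = (5/11)*(-3 + (5 - 13)) = ((1/11)*5)*(-3 - 8) = (5/11)*(-11) = -5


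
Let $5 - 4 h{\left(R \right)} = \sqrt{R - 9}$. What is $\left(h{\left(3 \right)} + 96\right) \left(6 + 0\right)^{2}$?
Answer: $3501 - 9 i \sqrt{6} \approx 3501.0 - 22.045 i$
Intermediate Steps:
$h{\left(R \right)} = \frac{5}{4} - \frac{\sqrt{-9 + R}}{4}$ ($h{\left(R \right)} = \frac{5}{4} - \frac{\sqrt{R - 9}}{4} = \frac{5}{4} - \frac{\sqrt{-9 + R}}{4}$)
$\left(h{\left(3 \right)} + 96\right) \left(6 + 0\right)^{2} = \left(\left(\frac{5}{4} - \frac{\sqrt{-9 + 3}}{4}\right) + 96\right) \left(6 + 0\right)^{2} = \left(\left(\frac{5}{4} - \frac{\sqrt{-6}}{4}\right) + 96\right) 6^{2} = \left(\left(\frac{5}{4} - \frac{i \sqrt{6}}{4}\right) + 96\right) 36 = \left(\frac{389}{4} - \frac{i \sqrt{6}}{4}\right) 36 = 3501 - 9 i \sqrt{6}$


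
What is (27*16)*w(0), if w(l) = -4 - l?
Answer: -1728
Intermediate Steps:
(27*16)*w(0) = (27*16)*(-4 - 1*0) = 432*(-4 + 0) = 432*(-4) = -1728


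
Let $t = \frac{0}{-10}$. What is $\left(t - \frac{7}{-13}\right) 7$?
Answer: $\frac{49}{13} \approx 3.7692$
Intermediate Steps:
$t = 0$ ($t = 0 \left(- \frac{1}{10}\right) = 0$)
$\left(t - \frac{7}{-13}\right) 7 = \left(0 - \frac{7}{-13}\right) 7 = \left(0 - - \frac{7}{13}\right) 7 = \left(0 + \frac{7}{13}\right) 7 = \frac{7}{13} \cdot 7 = \frac{49}{13}$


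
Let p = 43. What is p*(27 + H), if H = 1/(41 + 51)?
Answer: 106855/92 ≈ 1161.5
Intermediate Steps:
H = 1/92 ≈ 0.010870
p*(27 + H) = 43*(27 + 1/92) = 43*(2485/92) = 106855/92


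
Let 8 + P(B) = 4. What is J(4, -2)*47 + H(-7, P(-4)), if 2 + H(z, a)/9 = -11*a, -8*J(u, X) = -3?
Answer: 3165/8 ≈ 395.63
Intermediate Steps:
J(u, X) = 3/8 (J(u, X) = -⅛*(-3) = 3/8)
P(B) = -4 (P(B) = -8 + 4 = -4)
H(z, a) = -18 - 99*a (H(z, a) = -18 + 9*(-11*a) = -18 - 99*a)
J(4, -2)*47 + H(-7, P(-4)) = (3/8)*47 + (-18 - 99*(-4)) = 141/8 + (-18 + 396) = 141/8 + 378 = 3165/8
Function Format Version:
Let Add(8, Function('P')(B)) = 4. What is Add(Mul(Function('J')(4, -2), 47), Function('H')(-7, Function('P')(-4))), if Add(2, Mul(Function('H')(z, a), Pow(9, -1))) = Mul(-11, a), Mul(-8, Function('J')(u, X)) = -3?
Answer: Rational(3165, 8) ≈ 395.63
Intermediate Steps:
Function('J')(u, X) = Rational(3, 8) (Function('J')(u, X) = Mul(Rational(-1, 8), -3) = Rational(3, 8))
Function('P')(B) = -4 (Function('P')(B) = Add(-8, 4) = -4)
Function('H')(z, a) = Add(-18, Mul(-99, a)) (Function('H')(z, a) = Add(-18, Mul(9, Mul(-11, a))) = Add(-18, Mul(-99, a)))
Add(Mul(Function('J')(4, -2), 47), Function('H')(-7, Function('P')(-4))) = Add(Mul(Rational(3, 8), 47), Add(-18, Mul(-99, -4))) = Add(Rational(141, 8), Add(-18, 396)) = Add(Rational(141, 8), 378) = Rational(3165, 8)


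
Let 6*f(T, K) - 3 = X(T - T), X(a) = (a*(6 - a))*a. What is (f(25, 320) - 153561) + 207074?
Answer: 107027/2 ≈ 53514.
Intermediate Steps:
X(a) = a²*(6 - a)
f(T, K) = ½ (f(T, K) = ½ + ((T - T)²*(6 - (T - T)))/6 = ½ + (0²*(6 - 1*0))/6 = ½ + (0*(6 + 0))/6 = ½ + (0*6)/6 = ½ + (⅙)*0 = ½ + 0 = ½)
(f(25, 320) - 153561) + 207074 = (½ - 153561) + 207074 = -307121/2 + 207074 = 107027/2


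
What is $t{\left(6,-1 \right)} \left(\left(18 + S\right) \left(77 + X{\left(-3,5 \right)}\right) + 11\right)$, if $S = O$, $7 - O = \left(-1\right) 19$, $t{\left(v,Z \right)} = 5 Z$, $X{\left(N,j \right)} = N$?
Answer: $-16335$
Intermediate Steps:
$O = 26$ ($O = 7 - \left(-1\right) 19 = 7 - -19 = 7 + 19 = 26$)
$S = 26$
$t{\left(6,-1 \right)} \left(\left(18 + S\right) \left(77 + X{\left(-3,5 \right)}\right) + 11\right) = 5 \left(-1\right) \left(\left(18 + 26\right) \left(77 - 3\right) + 11\right) = - 5 \left(44 \cdot 74 + 11\right) = - 5 \left(3256 + 11\right) = \left(-5\right) 3267 = -16335$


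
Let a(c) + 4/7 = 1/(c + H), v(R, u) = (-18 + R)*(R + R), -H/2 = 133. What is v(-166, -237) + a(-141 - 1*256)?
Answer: 283506749/4641 ≈ 61087.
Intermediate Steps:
H = -266 (H = -2*133 = -266)
v(R, u) = 2*R*(-18 + R) (v(R, u) = (-18 + R)*(2*R) = 2*R*(-18 + R))
a(c) = -4/7 + 1/(-266 + c) (a(c) = -4/7 + 1/(c - 266) = -4/7 + 1/(-266 + c))
v(-166, -237) + a(-141 - 1*256) = 2*(-166)*(-18 - 166) + (1071 - 4*(-141 - 1*256))/(7*(-266 + (-141 - 1*256))) = 2*(-166)*(-184) + (1071 - 4*(-141 - 256))/(7*(-266 + (-141 - 256))) = 61088 + (1071 - 4*(-397))/(7*(-266 - 397)) = 61088 + (⅐)*(1071 + 1588)/(-663) = 61088 + (⅐)*(-1/663)*2659 = 61088 - 2659/4641 = 283506749/4641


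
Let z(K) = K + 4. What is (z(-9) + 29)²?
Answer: 576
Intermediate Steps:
z(K) = 4 + K
(z(-9) + 29)² = ((4 - 9) + 29)² = (-5 + 29)² = 24² = 576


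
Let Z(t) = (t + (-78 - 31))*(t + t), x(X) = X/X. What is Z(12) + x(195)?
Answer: -2327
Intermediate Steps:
x(X) = 1
Z(t) = 2*t*(-109 + t) (Z(t) = (t - 109)*(2*t) = (-109 + t)*(2*t) = 2*t*(-109 + t))
Z(12) + x(195) = 2*12*(-109 + 12) + 1 = 2*12*(-97) + 1 = -2328 + 1 = -2327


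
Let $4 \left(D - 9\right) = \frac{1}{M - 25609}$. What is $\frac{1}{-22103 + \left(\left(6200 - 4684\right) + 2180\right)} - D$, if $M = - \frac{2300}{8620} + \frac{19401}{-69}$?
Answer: $- \frac{170071764821393}{18896768964692} \approx -9.0$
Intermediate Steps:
$M = - \frac{2789922}{9913}$ ($M = \left(-2300\right) \frac{1}{8620} + 19401 \left(- \frac{1}{69}\right) = - \frac{115}{431} - \frac{6467}{23} = - \frac{2789922}{9913} \approx -281.44$)
$D = \frac{9239459891}{1026607756}$ ($D = 9 + \frac{1}{4 \left(- \frac{2789922}{9913} - 25609\right)} = 9 + \frac{1}{4 \left(- \frac{256651939}{9913}\right)} = 9 + \frac{1}{4} \left(- \frac{9913}{256651939}\right) = 9 - \frac{9913}{1026607756} = \frac{9239459891}{1026607756} \approx 9.0$)
$\frac{1}{-22103 + \left(\left(6200 - 4684\right) + 2180\right)} - D = \frac{1}{-22103 + \left(\left(6200 - 4684\right) + 2180\right)} - \frac{9239459891}{1026607756} = \frac{1}{-22103 + \left(1516 + 2180\right)} - \frac{9239459891}{1026607756} = \frac{1}{-22103 + 3696} - \frac{9239459891}{1026607756} = \frac{1}{-18407} - \frac{9239459891}{1026607756} = - \frac{1}{18407} - \frac{9239459891}{1026607756} = - \frac{170071764821393}{18896768964692}$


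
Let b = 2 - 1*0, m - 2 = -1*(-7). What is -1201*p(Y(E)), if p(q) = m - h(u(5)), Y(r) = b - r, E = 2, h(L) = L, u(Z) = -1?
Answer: -12010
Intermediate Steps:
m = 9 (m = 2 - 1*(-7) = 2 + 7 = 9)
b = 2 (b = 2 + 0 = 2)
Y(r) = 2 - r
p(q) = 10 (p(q) = 9 - 1*(-1) = 9 + 1 = 10)
-1201*p(Y(E)) = -1201*10 = -12010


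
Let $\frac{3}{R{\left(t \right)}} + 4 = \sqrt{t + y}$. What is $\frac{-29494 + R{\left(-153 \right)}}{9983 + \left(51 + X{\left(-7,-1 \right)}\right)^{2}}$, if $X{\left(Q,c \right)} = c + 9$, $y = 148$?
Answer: $- \frac{103231}{47124} - \frac{i \sqrt{5}}{94248} \approx -2.1906 - 2.3725 \cdot 10^{-5} i$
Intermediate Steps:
$X{\left(Q,c \right)} = 9 + c$
$R{\left(t \right)} = \frac{3}{-4 + \sqrt{148 + t}}$ ($R{\left(t \right)} = \frac{3}{-4 + \sqrt{t + 148}} = \frac{3}{-4 + \sqrt{148 + t}}$)
$\frac{-29494 + R{\left(-153 \right)}}{9983 + \left(51 + X{\left(-7,-1 \right)}\right)^{2}} = \frac{-29494 + \frac{3}{-4 + \sqrt{148 - 153}}}{9983 + \left(51 + \left(9 - 1\right)\right)^{2}} = \frac{-29494 + \frac{3}{-4 + \sqrt{-5}}}{9983 + \left(51 + 8\right)^{2}} = \frac{-29494 + \frac{3}{-4 + i \sqrt{5}}}{9983 + 59^{2}} = \frac{-29494 + \frac{3}{-4 + i \sqrt{5}}}{9983 + 3481} = \frac{-29494 + \frac{3}{-4 + i \sqrt{5}}}{13464} = \left(-29494 + \frac{3}{-4 + i \sqrt{5}}\right) \frac{1}{13464} = - \frac{14747}{6732} + \frac{1}{4488 \left(-4 + i \sqrt{5}\right)}$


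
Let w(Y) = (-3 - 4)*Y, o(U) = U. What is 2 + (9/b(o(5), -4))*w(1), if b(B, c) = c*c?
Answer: -31/16 ≈ -1.9375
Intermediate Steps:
b(B, c) = c²
w(Y) = -7*Y
2 + (9/b(o(5), -4))*w(1) = 2 + (9/((-4)²))*(-7*1) = 2 + (9/16)*(-7) = 2 - 63/16 = -31/16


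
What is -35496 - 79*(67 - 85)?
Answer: -34074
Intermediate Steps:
-35496 - 79*(67 - 85) = -35496 - 79*(-18) = -35496 - 1*(-1422) = -35496 + 1422 = -34074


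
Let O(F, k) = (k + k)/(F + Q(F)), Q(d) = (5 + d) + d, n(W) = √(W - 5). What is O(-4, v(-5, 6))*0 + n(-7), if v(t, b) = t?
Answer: 2*I*√3 ≈ 3.4641*I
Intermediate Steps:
n(W) = √(-5 + W)
Q(d) = 5 + 2*d
O(F, k) = 2*k/(5 + 3*F) (O(F, k) = (k + k)/(F + (5 + 2*F)) = (2*k)/(5 + 3*F) = 2*k/(5 + 3*F))
O(-4, v(-5, 6))*0 + n(-7) = (2*(-5)/(5 + 3*(-4)))*0 + √(-5 - 7) = (2*(-5)/(5 - 12))*0 + √(-12) = (2*(-5)/(-7))*0 + 2*I*√3 = (2*(-5)*(-⅐))*0 + 2*I*√3 = (10/7)*0 + 2*I*√3 = 0 + 2*I*√3 = 2*I*√3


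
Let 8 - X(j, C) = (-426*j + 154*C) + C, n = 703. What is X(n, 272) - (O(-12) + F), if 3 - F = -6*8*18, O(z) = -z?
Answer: 256447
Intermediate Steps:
X(j, C) = 8 - 155*C + 426*j (X(j, C) = 8 - ((-426*j + 154*C) + C) = 8 - (-426*j + 155*C) = 8 + (-155*C + 426*j) = 8 - 155*C + 426*j)
F = 867 (F = 3 - (-6*8)*18 = 3 - (-48)*18 = 3 - 1*(-864) = 3 + 864 = 867)
X(n, 272) - (O(-12) + F) = (8 - 155*272 + 426*703) - (-1*(-12) + 867) = (8 - 42160 + 299478) - (12 + 867) = 257326 - 1*879 = 257326 - 879 = 256447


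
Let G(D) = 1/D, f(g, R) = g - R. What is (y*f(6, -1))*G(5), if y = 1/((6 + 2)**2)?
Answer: 7/320 ≈ 0.021875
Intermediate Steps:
G(D) = 1/D
y = 1/64 (y = 1/(8**2) = 1/64 ≈ 0.015625)
(y*f(6, -1))*G(5) = ((6 - 1*(-1))/64)/5 = ((6 + 1)/64)*(1/5) = ((1/64)*7)*(1/5) = (7/64)*(1/5) = 7/320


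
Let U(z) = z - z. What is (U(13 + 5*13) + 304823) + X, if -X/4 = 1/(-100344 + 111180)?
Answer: 825765506/2709 ≈ 3.0482e+5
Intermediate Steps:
U(z) = 0
X = -1/2709 (X = -4/(-100344 + 111180) = -4/10836 = -4*1/10836 = -1/2709 ≈ -0.00036914)
(U(13 + 5*13) + 304823) + X = (0 + 304823) - 1/2709 = 304823 - 1/2709 = 825765506/2709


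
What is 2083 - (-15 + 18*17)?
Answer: 1792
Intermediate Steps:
2083 - (-15 + 18*17) = 2083 - (-15 + 306) = 2083 - 1*291 = 2083 - 291 = 1792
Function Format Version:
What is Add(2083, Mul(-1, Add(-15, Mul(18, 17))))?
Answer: 1792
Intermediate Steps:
Add(2083, Mul(-1, Add(-15, Mul(18, 17)))) = Add(2083, Mul(-1, Add(-15, 306))) = Add(2083, Mul(-1, 291)) = Add(2083, -291) = 1792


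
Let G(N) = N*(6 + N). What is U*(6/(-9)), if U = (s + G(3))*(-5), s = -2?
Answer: 250/3 ≈ 83.333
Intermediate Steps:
U = -125 (U = (-2 + 3*(6 + 3))*(-5) = (-2 + 3*9)*(-5) = (-2 + 27)*(-5) = 25*(-5) = -125)
U*(6/(-9)) = -750/(-9) = -750*(-1)/9 = -125*(-⅔) = 250/3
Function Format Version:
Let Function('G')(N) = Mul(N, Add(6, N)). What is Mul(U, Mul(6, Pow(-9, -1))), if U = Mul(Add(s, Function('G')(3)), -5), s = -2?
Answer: Rational(250, 3) ≈ 83.333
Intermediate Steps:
U = -125 (U = Mul(Add(-2, Mul(3, Add(6, 3))), -5) = Mul(Add(-2, Mul(3, 9)), -5) = Mul(Add(-2, 27), -5) = Mul(25, -5) = -125)
Mul(U, Mul(6, Pow(-9, -1))) = Mul(-125, Mul(6, Pow(-9, -1))) = Mul(-125, Mul(6, Rational(-1, 9))) = Mul(-125, Rational(-2, 3)) = Rational(250, 3)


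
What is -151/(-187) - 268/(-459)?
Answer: 7025/5049 ≈ 1.3914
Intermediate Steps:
-151/(-187) - 268/(-459) = -151*(-1/187) - 268*(-1/459) = 151/187 + 268/459 = 7025/5049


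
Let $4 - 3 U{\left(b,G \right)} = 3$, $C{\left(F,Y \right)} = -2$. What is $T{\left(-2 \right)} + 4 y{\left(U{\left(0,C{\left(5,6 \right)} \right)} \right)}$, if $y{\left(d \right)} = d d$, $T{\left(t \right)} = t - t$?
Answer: $\frac{4}{9} \approx 0.44444$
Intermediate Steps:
$T{\left(t \right)} = 0$
$U{\left(b,G \right)} = \frac{1}{3}$ ($U{\left(b,G \right)} = \frac{4}{3} - 1 = \frac{1}{3}$)
$y{\left(d \right)} = d^{2}$
$T{\left(-2 \right)} + 4 y{\left(U{\left(0,C{\left(5,6 \right)} \right)} \right)} = 0 + \frac{4}{9} = \frac{4}{9}$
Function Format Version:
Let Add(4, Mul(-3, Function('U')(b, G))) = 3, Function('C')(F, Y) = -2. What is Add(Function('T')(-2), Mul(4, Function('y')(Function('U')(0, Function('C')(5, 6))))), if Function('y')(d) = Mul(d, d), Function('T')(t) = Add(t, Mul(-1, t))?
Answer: Rational(4, 9) ≈ 0.44444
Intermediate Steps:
Function('T')(t) = 0
Function('U')(b, G) = Rational(1, 3) (Function('U')(b, G) = Add(Rational(4, 3), Mul(Rational(-1, 3), 3)) = Add(Rational(4, 3), -1) = Rational(1, 3))
Function('y')(d) = Pow(d, 2)
Add(Function('T')(-2), Mul(4, Function('y')(Function('U')(0, Function('C')(5, 6))))) = Add(0, Mul(4, Pow(Rational(1, 3), 2))) = Add(0, Mul(4, Rational(1, 9))) = Add(0, Rational(4, 9)) = Rational(4, 9)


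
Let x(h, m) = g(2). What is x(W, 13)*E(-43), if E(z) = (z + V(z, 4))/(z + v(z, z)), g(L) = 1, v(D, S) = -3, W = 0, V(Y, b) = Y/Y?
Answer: 21/23 ≈ 0.91304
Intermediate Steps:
V(Y, b) = 1
x(h, m) = 1
E(z) = (1 + z)/(-3 + z) (E(z) = (z + 1)/(z - 3) = (1 + z)/(-3 + z))
x(W, 13)*E(-43) = 1*((1 - 43)/(-3 - 43)) = 1*(-42/(-46)) = 1*(-1/46*(-42)) = 1*(21/23) = 21/23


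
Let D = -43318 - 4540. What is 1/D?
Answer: -1/47858 ≈ -2.0895e-5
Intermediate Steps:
D = -47858
1/D = 1/(-47858) = -1/47858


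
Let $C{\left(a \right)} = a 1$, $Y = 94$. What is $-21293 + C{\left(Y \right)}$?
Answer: $-21199$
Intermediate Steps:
$C{\left(a \right)} = a$
$-21293 + C{\left(Y \right)} = -21293 + 94 = -21199$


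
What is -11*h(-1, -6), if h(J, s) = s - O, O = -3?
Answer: 33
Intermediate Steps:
h(J, s) = 3 + s (h(J, s) = s - 1*(-3) = s + 3 = 3 + s)
-11*h(-1, -6) = -11*(3 - 6) = -11*(-3) = 33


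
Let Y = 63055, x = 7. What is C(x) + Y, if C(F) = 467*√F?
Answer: 63055 + 467*√7 ≈ 64291.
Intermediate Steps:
C(x) + Y = 467*√7 + 63055 = 63055 + 467*√7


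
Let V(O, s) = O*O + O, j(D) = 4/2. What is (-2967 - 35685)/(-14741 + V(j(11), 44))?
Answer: 38652/14735 ≈ 2.6231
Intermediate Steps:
j(D) = 2 (j(D) = 4*(1/2) = 2)
V(O, s) = O + O**2 (V(O, s) = O**2 + O = O + O**2)
(-2967 - 35685)/(-14741 + V(j(11), 44)) = (-2967 - 35685)/(-14741 + 2*(1 + 2)) = -38652/(-14741 + 2*3) = -38652/(-14741 + 6) = -38652/(-14735) = -38652*(-1/14735) = 38652/14735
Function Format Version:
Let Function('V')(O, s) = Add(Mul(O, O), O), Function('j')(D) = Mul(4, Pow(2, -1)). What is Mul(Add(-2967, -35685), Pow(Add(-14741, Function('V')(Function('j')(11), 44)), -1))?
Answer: Rational(38652, 14735) ≈ 2.6231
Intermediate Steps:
Function('j')(D) = 2 (Function('j')(D) = Mul(4, Rational(1, 2)) = 2)
Function('V')(O, s) = Add(O, Pow(O, 2)) (Function('V')(O, s) = Add(Pow(O, 2), O) = Add(O, Pow(O, 2)))
Mul(Add(-2967, -35685), Pow(Add(-14741, Function('V')(Function('j')(11), 44)), -1)) = Mul(Add(-2967, -35685), Pow(Add(-14741, Mul(2, Add(1, 2))), -1)) = Mul(-38652, Pow(Add(-14741, Mul(2, 3)), -1)) = Mul(-38652, Pow(Add(-14741, 6), -1)) = Mul(-38652, Pow(-14735, -1)) = Mul(-38652, Rational(-1, 14735)) = Rational(38652, 14735)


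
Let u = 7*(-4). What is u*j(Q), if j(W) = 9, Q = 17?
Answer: -252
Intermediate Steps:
u = -28
u*j(Q) = -28*9 = -252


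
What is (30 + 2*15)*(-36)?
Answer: -2160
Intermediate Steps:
(30 + 2*15)*(-36) = (30 + 30)*(-36) = 60*(-36) = -2160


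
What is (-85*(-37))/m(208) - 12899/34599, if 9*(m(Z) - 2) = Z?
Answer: 976409521/7819374 ≈ 124.87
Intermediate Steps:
m(Z) = 2 + Z/9
(-85*(-37))/m(208) - 12899/34599 = (-85*(-37))/(2 + (1/9)*208) - 12899/34599 = 3145/(2 + 208/9) - 12899*1/34599 = 3145/(226/9) - 12899/34599 = 3145*(9/226) - 12899/34599 = 28305/226 - 12899/34599 = 976409521/7819374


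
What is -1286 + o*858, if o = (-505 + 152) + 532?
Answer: 152296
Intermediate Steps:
o = 179 (o = -353 + 532 = 179)
-1286 + o*858 = -1286 + 179*858 = -1286 + 153582 = 152296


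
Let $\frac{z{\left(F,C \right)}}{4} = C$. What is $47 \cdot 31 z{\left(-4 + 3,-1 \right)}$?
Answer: $-5828$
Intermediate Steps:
$z{\left(F,C \right)} = 4 C$
$47 \cdot 31 z{\left(-4 + 3,-1 \right)} = 47 \cdot 31 \cdot 4 \left(-1\right) = 1457 \left(-4\right) = -5828$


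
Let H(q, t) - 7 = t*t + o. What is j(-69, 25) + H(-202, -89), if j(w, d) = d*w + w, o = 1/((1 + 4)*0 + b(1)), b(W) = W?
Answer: 6135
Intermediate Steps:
o = 1 (o = 1/((1 + 4)*0 + 1) = 1/(5*0 + 1) = 1/(0 + 1) = 1/1 = 1)
j(w, d) = w + d*w
H(q, t) = 8 + t**2 (H(q, t) = 7 + (t*t + 1) = 7 + (t**2 + 1) = 7 + (1 + t**2) = 8 + t**2)
j(-69, 25) + H(-202, -89) = -69*(1 + 25) + (8 + (-89)**2) = -69*26 + (8 + 7921) = -1794 + 7929 = 6135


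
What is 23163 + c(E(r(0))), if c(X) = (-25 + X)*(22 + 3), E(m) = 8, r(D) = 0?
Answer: 22738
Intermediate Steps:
c(X) = -625 + 25*X (c(X) = (-25 + X)*25 = -625 + 25*X)
23163 + c(E(r(0))) = 23163 + (-625 + 25*8) = 23163 + (-625 + 200) = 23163 - 425 = 22738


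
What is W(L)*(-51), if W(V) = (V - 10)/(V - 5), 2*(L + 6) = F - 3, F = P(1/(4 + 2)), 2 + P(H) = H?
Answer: -11271/161 ≈ -70.006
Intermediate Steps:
P(H) = -2 + H
F = -11/6 (F = -2 + 1/(4 + 2) = -2 + 1/6 = -2 + ⅙ = -11/6 ≈ -1.8333)
L = -101/12 (L = -6 + (-11/6 - 3)/2 = -6 + (½)*(-29/6) = -6 - 29/12 = -101/12 ≈ -8.4167)
W(V) = (-10 + V)/(-5 + V)
W(L)*(-51) = ((-10 - 101/12)/(-5 - 101/12))*(-51) = (-221/12/(-161/12))*(-51) = -12/161*(-221/12)*(-51) = (221/161)*(-51) = -11271/161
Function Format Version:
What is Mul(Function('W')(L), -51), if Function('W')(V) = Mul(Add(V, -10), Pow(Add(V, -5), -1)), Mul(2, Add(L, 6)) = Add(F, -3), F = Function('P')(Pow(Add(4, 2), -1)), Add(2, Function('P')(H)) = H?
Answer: Rational(-11271, 161) ≈ -70.006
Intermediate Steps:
Function('P')(H) = Add(-2, H)
F = Rational(-11, 6) (F = Add(-2, Pow(Add(4, 2), -1)) = Add(-2, Pow(6, -1)) = Add(-2, Rational(1, 6)) = Rational(-11, 6) ≈ -1.8333)
L = Rational(-101, 12) (L = Add(-6, Mul(Rational(1, 2), Add(Rational(-11, 6), -3))) = Add(-6, Mul(Rational(1, 2), Rational(-29, 6))) = Add(-6, Rational(-29, 12)) = Rational(-101, 12) ≈ -8.4167)
Function('W')(V) = Mul(Pow(Add(-5, V), -1), Add(-10, V)) (Function('W')(V) = Mul(Add(-10, V), Pow(Add(-5, V), -1)) = Mul(Pow(Add(-5, V), -1), Add(-10, V)))
Mul(Function('W')(L), -51) = Mul(Mul(Pow(Add(-5, Rational(-101, 12)), -1), Add(-10, Rational(-101, 12))), -51) = Mul(Mul(Pow(Rational(-161, 12), -1), Rational(-221, 12)), -51) = Mul(Mul(Rational(-12, 161), Rational(-221, 12)), -51) = Mul(Rational(221, 161), -51) = Rational(-11271, 161)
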